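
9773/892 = 9773/892 = 10.96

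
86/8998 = 43/4499= 0.01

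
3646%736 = 702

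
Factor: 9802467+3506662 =761^1*17489^1 = 13309129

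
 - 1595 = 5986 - 7581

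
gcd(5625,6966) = 9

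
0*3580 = 0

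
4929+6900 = 11829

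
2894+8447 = 11341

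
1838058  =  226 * 8133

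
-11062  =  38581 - 49643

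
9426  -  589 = 8837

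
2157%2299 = 2157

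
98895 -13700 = 85195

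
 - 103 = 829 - 932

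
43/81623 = 43/81623 = 0.00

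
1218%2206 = 1218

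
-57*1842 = - 104994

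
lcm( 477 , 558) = 29574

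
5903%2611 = 681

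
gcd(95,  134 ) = 1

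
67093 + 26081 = 93174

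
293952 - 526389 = -232437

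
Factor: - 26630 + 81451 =13^1*4217^1 =54821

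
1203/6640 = 1203/6640 = 0.18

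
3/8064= 1/2688= 0.00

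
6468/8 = 808  +  1/2 = 808.50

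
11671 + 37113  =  48784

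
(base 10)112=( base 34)3A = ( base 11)a2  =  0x70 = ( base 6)304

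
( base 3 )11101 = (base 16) 76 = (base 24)4M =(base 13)91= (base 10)118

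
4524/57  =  1508/19  =  79.37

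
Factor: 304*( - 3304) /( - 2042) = 2^6*7^1 * 19^1*59^1*1021^ ( - 1) = 502208/1021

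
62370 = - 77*(  -  810)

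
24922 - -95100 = 120022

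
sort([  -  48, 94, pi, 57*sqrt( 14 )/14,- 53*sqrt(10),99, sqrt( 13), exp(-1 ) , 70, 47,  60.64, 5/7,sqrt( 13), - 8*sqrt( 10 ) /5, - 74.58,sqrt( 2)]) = [- 53 *sqrt( 10 ), -74.58,-48, - 8*sqrt( 10 ) /5, exp( - 1),  5/7, sqrt( 2), pi, sqrt( 13), sqrt( 13 ), 57 * sqrt( 14 )/14, 47, 60.64, 70,94,  99 ] 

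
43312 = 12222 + 31090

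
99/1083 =33/361 = 0.09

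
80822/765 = 105+497/765 = 105.65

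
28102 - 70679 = - 42577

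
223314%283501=223314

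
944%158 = 154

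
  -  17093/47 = -364 + 15/47 = - 363.68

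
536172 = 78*6874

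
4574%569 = 22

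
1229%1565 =1229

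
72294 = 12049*6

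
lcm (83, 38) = 3154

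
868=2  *434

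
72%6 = 0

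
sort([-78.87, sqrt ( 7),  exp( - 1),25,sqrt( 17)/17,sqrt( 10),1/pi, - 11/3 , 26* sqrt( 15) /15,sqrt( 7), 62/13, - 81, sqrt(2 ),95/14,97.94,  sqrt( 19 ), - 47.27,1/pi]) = [ - 81, - 78.87, - 47.27, - 11/3 , sqrt( 17) /17, 1/pi,1/pi  ,  exp ( - 1 ),sqrt( 2),sqrt( 7),sqrt( 7),sqrt( 10 ),sqrt( 19), 62/13,26*sqrt( 15 ) /15,  95/14,25 , 97.94 ] 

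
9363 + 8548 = 17911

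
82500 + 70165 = 152665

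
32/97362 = 16/48681 = 0.00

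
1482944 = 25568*58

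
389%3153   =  389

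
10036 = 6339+3697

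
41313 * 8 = 330504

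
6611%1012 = 539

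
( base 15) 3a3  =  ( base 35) nn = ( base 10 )828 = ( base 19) 25B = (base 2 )1100111100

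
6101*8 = 48808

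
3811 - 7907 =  - 4096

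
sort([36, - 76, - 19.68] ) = [-76, - 19.68,  36 ] 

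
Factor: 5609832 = 2^3*3^1  *  233743^1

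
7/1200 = 7/1200 = 0.01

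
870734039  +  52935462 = 923669501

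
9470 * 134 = 1268980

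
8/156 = 2/39=   0.05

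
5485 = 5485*1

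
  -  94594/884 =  - 47297/442 = -107.01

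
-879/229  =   - 4 + 37/229 = - 3.84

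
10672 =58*184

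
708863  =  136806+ 572057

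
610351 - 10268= 600083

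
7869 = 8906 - 1037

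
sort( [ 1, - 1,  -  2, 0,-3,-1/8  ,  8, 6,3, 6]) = [ - 3,-2, - 1,-1/8, 0, 1 , 3, 6, 6,8 ]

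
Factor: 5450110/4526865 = 1090022/905373 = 2^1  *  3^( - 2)*7^( - 2)*31^1*2053^( - 1 )*17581^1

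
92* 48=4416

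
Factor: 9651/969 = 3217/323=17^( - 1)*19^( - 1)* 3217^1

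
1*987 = 987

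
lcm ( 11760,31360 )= 94080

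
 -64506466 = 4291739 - 68798205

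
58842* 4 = 235368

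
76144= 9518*8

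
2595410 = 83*31270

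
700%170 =20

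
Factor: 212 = 2^2*53^1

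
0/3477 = 0 = 0.00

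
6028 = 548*11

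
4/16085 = 4/16085 = 0.00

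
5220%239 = 201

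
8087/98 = 8087/98 =82.52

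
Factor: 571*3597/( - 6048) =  - 2^ ( - 5 )*3^( - 2)*7^( - 1)* 11^1*109^1* 571^1 = -684629/2016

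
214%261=214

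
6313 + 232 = 6545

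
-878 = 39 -917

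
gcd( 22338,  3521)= 1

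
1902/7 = 1902/7  =  271.71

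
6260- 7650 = - 1390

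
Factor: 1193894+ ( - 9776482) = -8582588 = - 2^2*7^1* 23^1*13327^1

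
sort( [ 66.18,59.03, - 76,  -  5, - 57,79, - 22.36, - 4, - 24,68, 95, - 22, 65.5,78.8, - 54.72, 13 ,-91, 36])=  [ - 91, - 76, - 57, - 54.72,  -  24,-22.36, - 22,  -  5,-4,13,36,59.03,65.5,  66.18,68 , 78.8, 79, 95]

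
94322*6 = 565932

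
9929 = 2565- -7364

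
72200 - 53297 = 18903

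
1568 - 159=1409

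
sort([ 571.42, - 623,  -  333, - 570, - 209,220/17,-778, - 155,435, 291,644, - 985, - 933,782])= [- 985,  -  933,-778, - 623, - 570, - 333, - 209, - 155 , 220/17, 291,435 , 571.42,644,782]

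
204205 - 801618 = -597413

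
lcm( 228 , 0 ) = 0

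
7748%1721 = 864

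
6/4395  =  2/1465= 0.00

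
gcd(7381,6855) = 1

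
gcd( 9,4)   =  1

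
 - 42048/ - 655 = 64 + 128/655 = 64.20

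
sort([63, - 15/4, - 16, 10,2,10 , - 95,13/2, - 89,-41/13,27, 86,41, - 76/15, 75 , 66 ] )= [-95, - 89, - 16, - 76/15,-15/4, - 41/13 , 2,  13/2, 10,10,27, 41,63, 66, 75,86] 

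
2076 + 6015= 8091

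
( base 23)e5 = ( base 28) BJ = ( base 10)327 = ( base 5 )2302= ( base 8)507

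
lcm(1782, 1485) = 8910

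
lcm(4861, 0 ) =0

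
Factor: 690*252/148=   43470/37=2^1*3^3 * 5^1*7^1*23^1*37^( - 1 ) 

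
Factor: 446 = 2^1*223^1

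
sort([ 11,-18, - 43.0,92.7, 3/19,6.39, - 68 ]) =[-68 , - 43.0, - 18,3/19, 6.39, 11, 92.7] 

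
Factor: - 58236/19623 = -2^2*23^1*31^( - 1 )= -92/31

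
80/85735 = 16/17147 = 0.00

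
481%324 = 157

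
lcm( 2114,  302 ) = 2114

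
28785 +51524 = 80309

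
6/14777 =6/14777 = 0.00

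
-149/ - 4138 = 149/4138  =  0.04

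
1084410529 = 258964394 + 825446135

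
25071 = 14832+10239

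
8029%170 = 39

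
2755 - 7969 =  - 5214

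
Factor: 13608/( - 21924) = -2^1*3^2*29^( - 1) = - 18/29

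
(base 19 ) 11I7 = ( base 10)7569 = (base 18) 1569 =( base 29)900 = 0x1D91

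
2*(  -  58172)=-116344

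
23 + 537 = 560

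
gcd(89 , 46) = 1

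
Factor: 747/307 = 3^2* 83^1 * 307^( - 1 ) 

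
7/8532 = 7/8532 = 0.00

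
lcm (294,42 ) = 294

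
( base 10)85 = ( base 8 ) 125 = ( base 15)5A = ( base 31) 2n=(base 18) 4D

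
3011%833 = 512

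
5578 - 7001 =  - 1423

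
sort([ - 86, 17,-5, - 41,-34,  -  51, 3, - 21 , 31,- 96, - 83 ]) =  [ - 96,  -  86, - 83, - 51,-41, -34, -21  , - 5, 3,17,31 ]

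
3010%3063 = 3010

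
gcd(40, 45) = 5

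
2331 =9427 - 7096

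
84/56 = 1 + 1/2 =1.50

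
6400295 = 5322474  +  1077821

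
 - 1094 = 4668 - 5762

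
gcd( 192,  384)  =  192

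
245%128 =117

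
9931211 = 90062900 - 80131689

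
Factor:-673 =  - 673^1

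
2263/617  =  3+ 412/617=3.67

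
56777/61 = 930 + 47/61= 930.77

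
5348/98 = 382/7 = 54.57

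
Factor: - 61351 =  - 19^1*3229^1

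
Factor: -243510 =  - 2^1*3^1 * 5^1*8117^1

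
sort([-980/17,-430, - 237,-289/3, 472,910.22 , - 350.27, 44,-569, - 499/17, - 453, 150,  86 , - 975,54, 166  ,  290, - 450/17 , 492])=[ - 975 , - 569,-453,  -  430,  -  350.27,-237,  -  289/3, - 980/17, - 499/17,-450/17, 44,54,  86,150,166,290,472 , 492,  910.22]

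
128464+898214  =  1026678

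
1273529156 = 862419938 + 411109218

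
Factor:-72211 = -72211^1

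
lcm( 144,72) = 144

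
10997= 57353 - 46356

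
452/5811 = 452/5811 = 0.08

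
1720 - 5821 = -4101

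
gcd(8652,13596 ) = 1236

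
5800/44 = 131 + 9/11  =  131.82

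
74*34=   2516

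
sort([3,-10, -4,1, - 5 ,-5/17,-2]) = [-10, - 5,-4 , - 2, - 5/17, 1, 3 ] 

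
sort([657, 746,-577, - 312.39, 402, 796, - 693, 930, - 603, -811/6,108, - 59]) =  [-693, - 603,-577,-312.39,  -  811/6, - 59, 108,  402, 657 , 746, 796, 930 ]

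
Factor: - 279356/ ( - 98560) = 2^( - 6)* 5^(-1 )  *  907^1 =907/320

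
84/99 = 28/33= 0.85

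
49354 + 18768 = 68122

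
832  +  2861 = 3693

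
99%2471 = 99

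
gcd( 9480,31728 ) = 24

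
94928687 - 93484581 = 1444106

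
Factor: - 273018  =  -2^1*3^1 *45503^1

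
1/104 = 1/104  =  0.01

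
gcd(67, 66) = 1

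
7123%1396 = 143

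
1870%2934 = 1870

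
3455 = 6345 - 2890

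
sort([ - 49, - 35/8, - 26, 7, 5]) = [- 49, - 26,- 35/8, 5,7]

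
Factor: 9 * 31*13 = 3627 = 3^2  *  13^1 * 31^1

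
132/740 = 33/185 = 0.18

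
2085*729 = 1519965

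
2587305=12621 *205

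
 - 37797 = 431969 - 469766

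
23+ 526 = 549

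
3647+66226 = 69873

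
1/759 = 1/759 = 0.00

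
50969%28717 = 22252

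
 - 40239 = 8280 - 48519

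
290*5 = 1450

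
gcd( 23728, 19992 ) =8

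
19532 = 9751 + 9781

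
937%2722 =937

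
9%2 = 1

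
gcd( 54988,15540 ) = 4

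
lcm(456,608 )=1824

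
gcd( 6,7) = 1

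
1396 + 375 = 1771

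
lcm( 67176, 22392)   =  67176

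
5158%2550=58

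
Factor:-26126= - 2^1*13063^1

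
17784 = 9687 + 8097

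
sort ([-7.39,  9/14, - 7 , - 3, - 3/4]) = [-7.39, - 7, - 3, - 3/4,9/14]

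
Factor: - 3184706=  - 2^1*7^2*32497^1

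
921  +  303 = 1224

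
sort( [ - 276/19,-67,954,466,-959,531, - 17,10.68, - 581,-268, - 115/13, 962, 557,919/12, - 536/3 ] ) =[-959,-581,- 268, - 536/3, - 67, - 17, - 276/19, -115/13,10.68, 919/12,  466, 531,557,954, 962]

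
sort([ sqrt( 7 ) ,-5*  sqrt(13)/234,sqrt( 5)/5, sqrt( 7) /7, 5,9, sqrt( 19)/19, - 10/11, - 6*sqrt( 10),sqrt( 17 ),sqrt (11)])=[ - 6*sqrt( 10)  , - 10/11, - 5 * sqrt(13)/234, sqrt( 19)/19,sqrt ( 7)/7,sqrt(5)/5, sqrt( 7), sqrt( 11), sqrt( 17),  5,9]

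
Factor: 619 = 619^1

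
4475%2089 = 297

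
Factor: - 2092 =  -2^2 *523^1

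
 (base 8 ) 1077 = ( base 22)143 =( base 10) 575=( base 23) 120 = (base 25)n0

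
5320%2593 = 134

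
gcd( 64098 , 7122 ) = 7122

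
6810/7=972  +  6/7 = 972.86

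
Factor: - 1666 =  - 2^1*7^2*17^1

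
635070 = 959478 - 324408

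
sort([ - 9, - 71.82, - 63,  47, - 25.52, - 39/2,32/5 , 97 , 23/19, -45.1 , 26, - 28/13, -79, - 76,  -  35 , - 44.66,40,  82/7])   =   [ - 79,-76,  -  71.82, - 63, - 45.1, -44.66, -35, - 25.52, - 39/2, - 9, - 28/13, 23/19,32/5,82/7 , 26,  40,47,97]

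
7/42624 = 7/42624   =  0.00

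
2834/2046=1417/1023 = 1.39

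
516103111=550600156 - 34497045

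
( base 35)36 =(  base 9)133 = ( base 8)157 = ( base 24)4f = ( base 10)111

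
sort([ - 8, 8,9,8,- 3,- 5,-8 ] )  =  [ - 8,  -  8, - 5 , - 3,  8,8,9 ] 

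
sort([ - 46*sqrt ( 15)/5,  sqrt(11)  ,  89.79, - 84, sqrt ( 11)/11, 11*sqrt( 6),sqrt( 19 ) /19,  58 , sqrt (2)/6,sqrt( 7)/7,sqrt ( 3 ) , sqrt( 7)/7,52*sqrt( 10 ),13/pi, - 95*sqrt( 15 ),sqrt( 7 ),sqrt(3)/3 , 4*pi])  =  [ -95*sqrt(15 ), - 84, - 46*sqrt( 15)/5,sqrt ( 19 ) /19,sqrt ( 2 ) /6,sqrt( 11 )/11, sqrt ( 7)/7,sqrt( 7 ) /7,sqrt( 3 )/3,sqrt(3),sqrt( 7 ),sqrt( 11 ),13/pi,4*pi,11*sqrt( 6 ),58,89.79,52*sqrt( 10)]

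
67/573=67/573 = 0.12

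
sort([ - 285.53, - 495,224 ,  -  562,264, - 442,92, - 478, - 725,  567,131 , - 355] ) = [ - 725, - 562  , - 495,- 478,-442 , - 355,- 285.53,92,131, 224,  264 , 567]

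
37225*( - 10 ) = -372250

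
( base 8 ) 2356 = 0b10011101110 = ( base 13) 761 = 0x4ee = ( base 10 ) 1262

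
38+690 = 728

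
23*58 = 1334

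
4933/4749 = 4933/4749  =  1.04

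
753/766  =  753/766  =  0.98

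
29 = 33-4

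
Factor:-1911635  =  -5^1*11^1*34757^1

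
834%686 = 148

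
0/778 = 0  =  0.00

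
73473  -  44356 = 29117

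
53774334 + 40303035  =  94077369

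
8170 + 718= 8888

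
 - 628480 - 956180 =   -  1584660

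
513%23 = 7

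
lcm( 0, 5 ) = 0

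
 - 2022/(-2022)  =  1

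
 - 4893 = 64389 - 69282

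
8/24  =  1/3  =  0.33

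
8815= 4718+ 4097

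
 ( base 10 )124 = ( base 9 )147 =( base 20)64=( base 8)174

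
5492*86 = 472312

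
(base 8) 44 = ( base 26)1A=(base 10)36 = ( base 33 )13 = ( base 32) 14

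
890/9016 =445/4508 =0.10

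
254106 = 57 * 4458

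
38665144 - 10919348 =27745796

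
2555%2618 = 2555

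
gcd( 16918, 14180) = 2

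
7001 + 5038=12039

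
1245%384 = 93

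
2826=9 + 2817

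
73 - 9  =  64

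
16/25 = 16/25 = 0.64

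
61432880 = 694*88520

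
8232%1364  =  48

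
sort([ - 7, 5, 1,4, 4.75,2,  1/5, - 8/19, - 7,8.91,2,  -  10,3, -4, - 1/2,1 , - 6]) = [ - 10,-7, - 7, - 6, - 4,-1/2, - 8/19,1/5, 1, 1,2,2,  3,4,4.75,5,  8.91]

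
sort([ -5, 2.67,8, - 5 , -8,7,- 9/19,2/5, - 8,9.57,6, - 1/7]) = [ - 8, - 8, - 5, - 5,  -  9/19,  -  1/7, 2/5, 2.67,6,7,8,9.57 ] 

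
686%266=154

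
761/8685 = 761/8685 =0.09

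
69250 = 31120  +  38130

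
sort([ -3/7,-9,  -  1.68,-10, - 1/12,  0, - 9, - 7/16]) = [ - 10, - 9 , - 9, - 1.68 , -7/16, - 3/7, - 1/12 , 0]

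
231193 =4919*47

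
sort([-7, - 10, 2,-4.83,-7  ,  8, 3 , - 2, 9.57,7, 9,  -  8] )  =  [ - 10, - 8 , - 7, - 7,  -  4.83, - 2, 2, 3, 7, 8 , 9,9.57]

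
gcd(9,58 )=1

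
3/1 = 3 = 3.00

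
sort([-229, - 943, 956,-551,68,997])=[ - 943 , - 551,-229,68,956, 997]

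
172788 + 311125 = 483913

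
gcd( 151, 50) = 1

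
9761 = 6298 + 3463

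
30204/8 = 3775 + 1/2 = 3775.50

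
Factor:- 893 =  -19^1*47^1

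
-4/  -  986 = 2/493 = 0.00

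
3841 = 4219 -378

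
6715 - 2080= 4635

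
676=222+454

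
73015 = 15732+57283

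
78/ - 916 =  -39/458=- 0.09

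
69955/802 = 69955/802 = 87.23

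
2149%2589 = 2149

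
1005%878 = 127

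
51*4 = 204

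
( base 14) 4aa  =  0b1110100110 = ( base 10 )934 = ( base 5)12214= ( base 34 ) rg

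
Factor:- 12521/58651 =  - 19/89 =- 19^1*89^( - 1) 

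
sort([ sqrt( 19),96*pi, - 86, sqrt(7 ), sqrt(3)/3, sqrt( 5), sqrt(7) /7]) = [-86, sqrt( 7 ) /7, sqrt( 3)/3, sqrt( 5 ),sqrt(7), sqrt( 19), 96*pi]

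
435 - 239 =196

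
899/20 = 899/20 = 44.95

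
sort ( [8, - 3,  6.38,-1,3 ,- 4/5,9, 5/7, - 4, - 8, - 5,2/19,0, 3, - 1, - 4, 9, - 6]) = [ - 8,-6 , - 5, - 4,-4,  -  3,-1, - 1, - 4/5,  0,2/19,  5/7,3 , 3,6.38, 8, 9,  9 ]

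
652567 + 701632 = 1354199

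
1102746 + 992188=2094934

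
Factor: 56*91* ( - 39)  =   - 2^3*3^1*7^2*13^2 = - 198744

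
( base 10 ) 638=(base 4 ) 21332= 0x27E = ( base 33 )JB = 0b1001111110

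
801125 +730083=1531208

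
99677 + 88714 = 188391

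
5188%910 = 638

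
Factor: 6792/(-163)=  - 2^3 * 3^1  *163^ ( - 1 )*283^1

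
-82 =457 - 539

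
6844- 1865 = 4979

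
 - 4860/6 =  - 810 =-810.00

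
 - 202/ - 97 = 202/97 = 2.08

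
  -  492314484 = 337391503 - 829705987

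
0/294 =0 = 0.00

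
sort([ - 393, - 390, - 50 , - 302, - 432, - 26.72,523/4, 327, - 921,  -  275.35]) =[ - 921, - 432, - 393, - 390, - 302, - 275.35, - 50, - 26.72,523/4,327 ] 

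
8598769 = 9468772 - 870003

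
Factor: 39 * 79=3^1 * 13^1*79^1 = 3081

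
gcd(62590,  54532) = 2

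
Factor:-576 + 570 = - 2^1*3^1= -  6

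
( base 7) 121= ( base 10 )64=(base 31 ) 22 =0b1000000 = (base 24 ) 2g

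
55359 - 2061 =53298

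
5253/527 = 309/31 = 9.97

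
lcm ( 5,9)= 45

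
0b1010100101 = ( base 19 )1gc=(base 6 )3045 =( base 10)677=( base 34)JV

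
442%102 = 34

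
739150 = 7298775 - 6559625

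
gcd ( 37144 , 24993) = 1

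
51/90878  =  51/90878= 0.00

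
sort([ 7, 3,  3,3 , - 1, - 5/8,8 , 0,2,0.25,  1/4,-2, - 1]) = [-2, - 1,-1, - 5/8,0,0.25,1/4, 2, 3, 3,  3,7, 8]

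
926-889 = 37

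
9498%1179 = 66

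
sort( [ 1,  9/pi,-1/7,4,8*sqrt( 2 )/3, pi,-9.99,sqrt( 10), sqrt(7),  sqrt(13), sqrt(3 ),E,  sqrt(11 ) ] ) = [ - 9.99, - 1/7, 1,sqrt( 3),sqrt (7),E,  9/pi,pi,  sqrt(10), sqrt( 11) , sqrt(13), 8*sqrt (2) /3, 4]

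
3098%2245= 853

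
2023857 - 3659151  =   - 1635294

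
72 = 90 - 18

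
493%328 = 165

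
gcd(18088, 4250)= 34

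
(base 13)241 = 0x187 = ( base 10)391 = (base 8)607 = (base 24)g7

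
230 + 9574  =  9804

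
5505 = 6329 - 824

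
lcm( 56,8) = 56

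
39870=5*7974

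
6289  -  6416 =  - 127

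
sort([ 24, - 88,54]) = [ - 88, 24,54] 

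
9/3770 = 9/3770 = 0.00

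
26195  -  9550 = 16645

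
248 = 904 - 656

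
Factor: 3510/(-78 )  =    -  3^2*5^1 = - 45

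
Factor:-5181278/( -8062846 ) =2590639/4031423= 11^( - 1)*31^1 * 193^1*379^(-1)*433^1*967^( - 1) 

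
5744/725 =7 + 669/725 = 7.92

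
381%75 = 6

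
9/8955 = 1/995 =0.00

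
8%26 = 8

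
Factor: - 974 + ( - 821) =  - 5^1 * 359^1  =  - 1795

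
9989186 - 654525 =9334661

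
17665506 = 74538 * 237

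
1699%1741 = 1699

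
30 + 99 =129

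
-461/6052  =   - 1 + 5591/6052 = - 0.08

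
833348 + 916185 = 1749533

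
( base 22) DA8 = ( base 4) 1211320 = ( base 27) 8pd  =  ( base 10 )6520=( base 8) 14570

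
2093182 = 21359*98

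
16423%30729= 16423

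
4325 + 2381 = 6706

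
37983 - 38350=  - 367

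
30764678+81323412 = 112088090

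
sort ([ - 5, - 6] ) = [ - 6 ,-5 ]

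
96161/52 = 7397/4 = 1849.25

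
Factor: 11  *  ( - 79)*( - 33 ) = 3^1*11^2*79^1 = 28677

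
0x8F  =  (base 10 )143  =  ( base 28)53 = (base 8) 217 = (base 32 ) 4F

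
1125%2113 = 1125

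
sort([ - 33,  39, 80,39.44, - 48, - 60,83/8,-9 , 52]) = [ - 60, - 48, - 33, - 9, 83/8, 39,  39.44,52,80]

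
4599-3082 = 1517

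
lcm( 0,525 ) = 0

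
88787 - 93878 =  - 5091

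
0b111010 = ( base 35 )1N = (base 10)58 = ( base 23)2c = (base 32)1q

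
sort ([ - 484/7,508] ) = [ -484/7,508]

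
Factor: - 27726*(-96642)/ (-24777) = -2^2*3^1*7^1*13^1* 59^1*2753^( - 1)* 4621^1 = -297721788/2753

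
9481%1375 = 1231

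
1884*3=5652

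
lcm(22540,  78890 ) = 157780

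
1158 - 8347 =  - 7189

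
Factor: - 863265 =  - 3^1 *5^1*13^1*19^1 * 233^1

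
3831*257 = 984567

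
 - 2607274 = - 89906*29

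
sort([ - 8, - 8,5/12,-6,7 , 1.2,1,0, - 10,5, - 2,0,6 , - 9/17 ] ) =[ - 10, - 8, - 8,-6, - 2,-9/17,0, 0, 5/12, 1,1.2,5,  6, 7 ]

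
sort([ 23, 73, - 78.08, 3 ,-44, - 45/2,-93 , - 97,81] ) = [-97, - 93 ,-78.08 ,-44,-45/2,  3, 23, 73,81 ]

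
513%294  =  219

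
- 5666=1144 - 6810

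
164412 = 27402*6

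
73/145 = 73/145 = 0.50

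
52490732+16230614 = 68721346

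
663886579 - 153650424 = 510236155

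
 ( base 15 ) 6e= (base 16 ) 68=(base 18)5E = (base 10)104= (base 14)76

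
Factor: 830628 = 2^2*3^3 * 7691^1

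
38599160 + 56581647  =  95180807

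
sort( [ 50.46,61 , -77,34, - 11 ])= [ - 77,-11,34,50.46,61 ] 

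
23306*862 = 20089772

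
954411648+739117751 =1693529399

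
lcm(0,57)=0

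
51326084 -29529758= 21796326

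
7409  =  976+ 6433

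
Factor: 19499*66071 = 1288318429 = 17^1*31^1*37^1 * 66071^1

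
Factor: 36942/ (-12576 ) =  - 2^( -4)*47^1 = - 47/16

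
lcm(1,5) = 5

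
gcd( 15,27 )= 3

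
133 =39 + 94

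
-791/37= - 22 + 23/37 = - 21.38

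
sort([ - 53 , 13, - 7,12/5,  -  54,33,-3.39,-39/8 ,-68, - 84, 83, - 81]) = [-84, - 81,  -  68,-54, - 53, - 7, - 39/8,-3.39, 12/5, 13, 33, 83] 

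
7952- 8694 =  - 742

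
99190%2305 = 75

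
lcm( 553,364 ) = 28756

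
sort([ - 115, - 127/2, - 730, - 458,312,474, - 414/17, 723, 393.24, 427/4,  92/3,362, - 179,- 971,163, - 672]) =[ - 971, - 730, - 672, - 458, - 179, - 115, -127/2  , - 414/17,92/3,  427/4,163, 312,362 , 393.24,  474,723]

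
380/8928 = 95/2232 = 0.04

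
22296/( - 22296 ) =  - 1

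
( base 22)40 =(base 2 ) 1011000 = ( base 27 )37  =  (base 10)88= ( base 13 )6A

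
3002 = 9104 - 6102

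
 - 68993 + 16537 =-52456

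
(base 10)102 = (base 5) 402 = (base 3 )10210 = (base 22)4e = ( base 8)146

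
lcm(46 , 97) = 4462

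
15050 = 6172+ 8878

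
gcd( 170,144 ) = 2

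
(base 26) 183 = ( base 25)1AC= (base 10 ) 887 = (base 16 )377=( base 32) RN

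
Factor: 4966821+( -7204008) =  - 3^1*23^1*32423^1 = -  2237187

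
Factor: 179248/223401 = 2^4*3^( - 1)*17^1*113^ ( - 1 )  =  272/339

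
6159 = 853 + 5306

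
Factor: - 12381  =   - 3^1*4127^1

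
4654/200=2327/100 = 23.27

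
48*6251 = 300048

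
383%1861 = 383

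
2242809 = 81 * 27689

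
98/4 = 24 + 1/2 = 24.50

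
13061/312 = 13061/312 = 41.86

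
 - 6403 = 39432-45835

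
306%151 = 4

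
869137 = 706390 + 162747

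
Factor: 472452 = 2^2*3^1*39371^1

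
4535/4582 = 4535/4582 = 0.99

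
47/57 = 47/57 = 0.82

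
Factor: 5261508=2^2*3^2 * 7^1*20879^1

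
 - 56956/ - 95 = 56956/95 = 599.54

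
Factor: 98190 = 2^1*3^2*5^1*1091^1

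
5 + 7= 12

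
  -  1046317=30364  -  1076681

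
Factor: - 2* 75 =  - 150 = -  2^1*3^1*5^2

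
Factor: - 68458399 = - 37^1*1850227^1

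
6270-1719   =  4551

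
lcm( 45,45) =45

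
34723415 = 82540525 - 47817110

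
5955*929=5532195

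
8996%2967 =95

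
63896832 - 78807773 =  - 14910941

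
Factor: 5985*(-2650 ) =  -15860250 = - 2^1*3^2*5^3*7^1* 19^1*53^1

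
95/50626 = 95/50626 = 0.00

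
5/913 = 5/913  =  0.01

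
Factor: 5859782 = 2^1*43^1*61^1*1117^1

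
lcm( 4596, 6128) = 18384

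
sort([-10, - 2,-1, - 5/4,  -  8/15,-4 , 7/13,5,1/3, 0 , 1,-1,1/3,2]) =[ - 10,-4,-2,-5/4, - 1,-1, - 8/15, 0 , 1/3, 1/3,  7/13, 1,2, 5 ]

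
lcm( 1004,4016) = 4016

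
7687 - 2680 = 5007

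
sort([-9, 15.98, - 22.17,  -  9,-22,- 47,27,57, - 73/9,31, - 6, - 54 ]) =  [ - 54, - 47, - 22.17, - 22,-9,-9 ,  -  73/9, -6 , 15.98, 27,31,57] 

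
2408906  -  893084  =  1515822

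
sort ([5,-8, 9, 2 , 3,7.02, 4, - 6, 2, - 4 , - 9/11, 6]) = [ - 8,  -  6, - 4, - 9/11, 2,2,3, 4, 5,6, 7.02,9] 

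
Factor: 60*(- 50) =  -3000 = - 2^3*3^1*5^3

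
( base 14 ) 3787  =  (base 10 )9723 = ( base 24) gl3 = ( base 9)14303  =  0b10010111111011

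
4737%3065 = 1672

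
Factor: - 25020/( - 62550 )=2/5  =  2^1 * 5^( - 1 ) 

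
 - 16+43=27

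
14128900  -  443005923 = -428877023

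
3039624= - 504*( - 6031)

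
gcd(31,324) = 1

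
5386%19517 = 5386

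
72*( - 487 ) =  - 35064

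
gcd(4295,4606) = 1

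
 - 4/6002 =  - 1 + 2999/3001= - 0.00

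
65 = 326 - 261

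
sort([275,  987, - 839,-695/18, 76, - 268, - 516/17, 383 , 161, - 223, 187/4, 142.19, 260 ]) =[ -839, - 268, - 223,  -  695/18, - 516/17,187/4, 76  ,  142.19 , 161, 260,275 , 383 , 987]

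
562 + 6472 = 7034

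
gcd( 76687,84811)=1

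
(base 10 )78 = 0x4e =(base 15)53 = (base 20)3i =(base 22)3c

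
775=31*25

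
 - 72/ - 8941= 72/8941 = 0.01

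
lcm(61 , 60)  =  3660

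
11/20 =11/20 = 0.55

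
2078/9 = 230 + 8/9 = 230.89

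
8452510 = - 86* ( - 98285) 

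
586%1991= 586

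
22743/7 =3249 = 3249.00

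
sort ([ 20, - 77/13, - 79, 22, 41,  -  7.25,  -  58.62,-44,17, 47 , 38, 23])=[-79,  -  58.62,-44, - 7.25,-77/13, 17, 20, 22,23, 38, 41, 47] 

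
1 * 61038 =61038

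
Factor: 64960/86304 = 70/93 =2^1*3^(-1 ) * 5^1 * 7^1*31^( - 1)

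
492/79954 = 246/39977=0.01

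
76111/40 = 1902 + 31/40 = 1902.78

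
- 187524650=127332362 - 314857012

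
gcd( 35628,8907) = 8907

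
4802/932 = 5  +  71/466 =5.15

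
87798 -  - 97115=184913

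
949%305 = 34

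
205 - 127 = 78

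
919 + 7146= 8065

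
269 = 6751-6482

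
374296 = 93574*4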